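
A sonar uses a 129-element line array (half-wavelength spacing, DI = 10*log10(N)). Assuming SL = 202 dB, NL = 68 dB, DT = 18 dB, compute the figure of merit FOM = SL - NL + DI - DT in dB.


137.11 dB


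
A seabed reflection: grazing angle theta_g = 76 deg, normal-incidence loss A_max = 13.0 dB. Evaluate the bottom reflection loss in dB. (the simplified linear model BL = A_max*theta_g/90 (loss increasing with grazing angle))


BL = A_max * theta_g / 90 = 13.0 * 76 / 90 = 10.98

10.98 dB


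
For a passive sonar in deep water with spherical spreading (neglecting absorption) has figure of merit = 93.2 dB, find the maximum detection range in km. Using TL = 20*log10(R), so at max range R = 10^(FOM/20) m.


45.71 km


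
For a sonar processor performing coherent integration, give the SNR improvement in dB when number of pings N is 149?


Gain = 10*log10(149) = 21.73

21.73 dB


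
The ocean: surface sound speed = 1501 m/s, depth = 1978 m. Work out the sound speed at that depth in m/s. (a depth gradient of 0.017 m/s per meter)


1534.626 m/s


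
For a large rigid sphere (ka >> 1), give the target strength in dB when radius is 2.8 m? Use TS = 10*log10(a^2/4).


TS = 10*log10(2.8^2 / 4) = 10*log10(1.96) = 2.92

2.92 dB


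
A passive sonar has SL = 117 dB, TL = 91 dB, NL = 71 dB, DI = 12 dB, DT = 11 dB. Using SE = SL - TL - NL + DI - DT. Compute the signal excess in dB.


-44 dB


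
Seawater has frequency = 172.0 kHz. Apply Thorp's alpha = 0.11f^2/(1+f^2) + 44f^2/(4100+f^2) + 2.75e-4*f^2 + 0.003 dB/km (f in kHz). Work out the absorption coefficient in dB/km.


46.893 dB/km


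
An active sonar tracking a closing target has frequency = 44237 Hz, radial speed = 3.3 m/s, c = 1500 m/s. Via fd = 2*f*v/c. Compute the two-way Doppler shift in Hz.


fd = 2*f*v/c = 2 * 44237 * 3.3 / 1500 = 194.64

194.64 Hz


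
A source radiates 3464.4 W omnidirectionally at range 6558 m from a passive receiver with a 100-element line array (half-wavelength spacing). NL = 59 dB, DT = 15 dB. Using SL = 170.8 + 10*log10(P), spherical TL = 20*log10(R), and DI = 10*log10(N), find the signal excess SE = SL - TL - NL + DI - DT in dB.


Step 1: SL = 170.8 + 10*log10(3464.4) = 206.2 dB
Step 2: TL = 20*log10(6558) = 76.34 dB
Step 3: DI = 10*log10(100) = 20.0 dB
Step 4: SE = SL - TL - NL + DI - DT = 206.2 - 76.34 - 59 + 20.0 - 15 = 75.86

75.86 dB


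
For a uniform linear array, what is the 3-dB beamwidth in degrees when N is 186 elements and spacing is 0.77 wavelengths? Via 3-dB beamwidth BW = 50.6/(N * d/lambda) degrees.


BW = 50.6 / (186 * 0.77) = 50.6 / 143.22 = 0.35

0.35 deg


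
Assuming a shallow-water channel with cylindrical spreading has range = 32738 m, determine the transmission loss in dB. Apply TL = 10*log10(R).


TL = 10*log10(32738) = 45.15

45.15 dB


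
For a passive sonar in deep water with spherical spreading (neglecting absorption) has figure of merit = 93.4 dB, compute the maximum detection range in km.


At max range FOM = TL, so 20*log10(R) = 93.4
R = 10^(93.4/20) = 46773.51 m = 46.77 km

46.77 km


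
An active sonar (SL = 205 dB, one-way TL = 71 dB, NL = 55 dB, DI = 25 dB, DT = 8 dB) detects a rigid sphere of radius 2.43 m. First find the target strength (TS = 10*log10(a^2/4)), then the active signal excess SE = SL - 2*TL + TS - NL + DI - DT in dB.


Step 1: TS = 10*log10(2.43^2/4) = 1.69 dB
Step 2: SE = SL - 2*TL + TS - NL + DI - DT = 205 - 2*71 + (1.69) - 55 + 25 - 8 = 26.69

26.69 dB


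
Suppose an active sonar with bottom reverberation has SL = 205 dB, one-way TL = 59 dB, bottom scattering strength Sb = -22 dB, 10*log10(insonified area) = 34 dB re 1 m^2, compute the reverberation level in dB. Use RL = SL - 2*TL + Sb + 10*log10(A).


RL = SL - 2*TL + Sb + 10*log10(A) = 205 - 2*59 + (-22) + 34 = 99

99 dB


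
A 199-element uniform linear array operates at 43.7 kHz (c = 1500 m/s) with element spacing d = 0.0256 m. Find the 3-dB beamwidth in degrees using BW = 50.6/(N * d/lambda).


0.34 deg


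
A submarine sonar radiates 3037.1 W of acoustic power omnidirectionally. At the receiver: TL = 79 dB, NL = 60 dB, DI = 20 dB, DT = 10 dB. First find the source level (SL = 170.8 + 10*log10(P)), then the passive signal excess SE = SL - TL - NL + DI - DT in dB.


Step 1: SL = 170.8 + 10*log10(3037.1) = 205.62 dB
Step 2: SE = SL - TL - NL + DI - DT = 205.62 - 79 - 60 + 20 - 10 = 76.62

76.62 dB


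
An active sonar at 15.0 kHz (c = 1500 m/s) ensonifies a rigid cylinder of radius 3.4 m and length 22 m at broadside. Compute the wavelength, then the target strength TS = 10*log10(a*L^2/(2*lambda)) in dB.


Step 1: lambda = c/f = 1500/15000 = 0.1 m
Step 2: TS = 10*log10(a*L^2/(2*lambda)) = 10*log10(3.4*22^2/(2*0.1)) = 39.15

39.15 dB


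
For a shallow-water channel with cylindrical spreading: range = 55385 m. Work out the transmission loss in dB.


TL = 10*log10(55385) = 47.43

47.43 dB


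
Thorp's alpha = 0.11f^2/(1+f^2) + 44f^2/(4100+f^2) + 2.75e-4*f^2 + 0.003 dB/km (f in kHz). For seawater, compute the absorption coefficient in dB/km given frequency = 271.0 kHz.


61.983 dB/km


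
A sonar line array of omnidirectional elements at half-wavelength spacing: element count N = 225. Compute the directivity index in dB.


DI = 10*log10(225) = 23.52

23.52 dB


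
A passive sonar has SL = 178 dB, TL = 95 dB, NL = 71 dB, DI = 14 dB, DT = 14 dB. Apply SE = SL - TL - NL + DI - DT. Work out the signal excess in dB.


SE = SL - TL - NL + DI - DT = 178 - 95 - 71 + 14 - 14 = 12

12 dB


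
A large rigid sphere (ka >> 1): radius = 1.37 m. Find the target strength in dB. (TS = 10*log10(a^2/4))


TS = 10*log10(1.37^2 / 4) = 10*log10(0.469225) = -3.29

-3.29 dB


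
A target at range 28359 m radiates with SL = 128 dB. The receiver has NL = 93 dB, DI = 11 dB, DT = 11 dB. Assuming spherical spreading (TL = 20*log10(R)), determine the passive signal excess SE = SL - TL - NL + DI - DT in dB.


Step 1: TL = 20*log10(28359) = 89.05 dB
Step 2: SE = 128 - 89.05 - 93 + 11 - 11 = -54.05

-54.05 dB


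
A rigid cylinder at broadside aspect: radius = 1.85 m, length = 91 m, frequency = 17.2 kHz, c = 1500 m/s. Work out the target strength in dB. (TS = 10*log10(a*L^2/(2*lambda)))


49.44 dB


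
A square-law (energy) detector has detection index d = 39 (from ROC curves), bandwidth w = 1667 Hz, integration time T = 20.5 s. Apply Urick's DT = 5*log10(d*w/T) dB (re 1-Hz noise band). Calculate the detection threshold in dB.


DT = 5*log10(d*w/T) = 5*log10(39 * 1667 / 20.5) = 5*log10(3171.37) = 17.51

17.51 dB


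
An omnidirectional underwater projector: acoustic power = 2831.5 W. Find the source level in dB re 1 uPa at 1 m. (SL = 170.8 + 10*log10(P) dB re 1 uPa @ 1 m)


205.32 dB


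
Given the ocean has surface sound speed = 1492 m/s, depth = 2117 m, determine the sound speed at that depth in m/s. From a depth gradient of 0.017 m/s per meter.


c = 1492 + 0.017 * 2117 = 1527.989

1527.989 m/s


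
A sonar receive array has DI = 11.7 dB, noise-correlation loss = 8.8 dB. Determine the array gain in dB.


AG = DI - L_corr = 11.7 - 8.8 = 2.9

2.9 dB


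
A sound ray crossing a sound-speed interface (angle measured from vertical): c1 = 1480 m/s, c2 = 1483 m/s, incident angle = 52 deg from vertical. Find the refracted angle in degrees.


sin(theta2) = (c2/c1)*sin(theta1) = (1483/1480)*sin(52 deg) = 0.78961
theta2 = arcsin(0.78961) = 52.15

52.15 deg


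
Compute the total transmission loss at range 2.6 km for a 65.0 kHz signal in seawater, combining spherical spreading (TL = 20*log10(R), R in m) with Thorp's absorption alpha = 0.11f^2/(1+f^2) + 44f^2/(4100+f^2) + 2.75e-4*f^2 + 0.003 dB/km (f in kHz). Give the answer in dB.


129.67 dB


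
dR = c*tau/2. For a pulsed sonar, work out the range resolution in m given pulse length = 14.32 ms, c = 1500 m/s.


dR = c*tau/2 = 1500 * 14.32e-3 / 2 = 10.74

10.74 m


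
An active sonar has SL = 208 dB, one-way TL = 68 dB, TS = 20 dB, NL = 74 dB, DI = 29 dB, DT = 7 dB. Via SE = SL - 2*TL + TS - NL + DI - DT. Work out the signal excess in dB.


40 dB


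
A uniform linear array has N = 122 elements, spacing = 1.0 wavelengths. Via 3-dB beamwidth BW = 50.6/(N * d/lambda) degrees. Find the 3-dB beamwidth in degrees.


BW = 50.6 / (122 * 1.0) = 50.6 / 122.0 = 0.41

0.41 deg


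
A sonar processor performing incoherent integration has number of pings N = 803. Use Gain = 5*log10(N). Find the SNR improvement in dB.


14.52 dB


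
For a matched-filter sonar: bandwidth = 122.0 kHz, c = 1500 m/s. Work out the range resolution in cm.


0.61 cm


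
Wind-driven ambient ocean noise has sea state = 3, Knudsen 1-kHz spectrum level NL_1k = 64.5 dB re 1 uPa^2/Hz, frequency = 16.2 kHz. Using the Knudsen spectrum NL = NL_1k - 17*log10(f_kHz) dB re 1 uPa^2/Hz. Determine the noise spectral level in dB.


43.94 dB


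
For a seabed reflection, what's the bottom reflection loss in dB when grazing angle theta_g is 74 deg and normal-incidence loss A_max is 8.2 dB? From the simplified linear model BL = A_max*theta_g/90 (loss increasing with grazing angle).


6.74 dB


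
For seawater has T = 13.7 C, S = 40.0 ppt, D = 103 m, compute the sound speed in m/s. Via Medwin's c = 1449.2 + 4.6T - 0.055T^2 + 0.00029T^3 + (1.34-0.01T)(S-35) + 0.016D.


1510.31 m/s


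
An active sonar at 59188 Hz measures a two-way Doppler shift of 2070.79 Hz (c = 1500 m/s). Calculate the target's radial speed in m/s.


26.24 m/s


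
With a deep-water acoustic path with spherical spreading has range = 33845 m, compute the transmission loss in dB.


90.59 dB


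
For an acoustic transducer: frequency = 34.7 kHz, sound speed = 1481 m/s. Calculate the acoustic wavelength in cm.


lambda = c/f = 1481 / 34700 = 0.0427 m = 4.27 cm

4.27 cm


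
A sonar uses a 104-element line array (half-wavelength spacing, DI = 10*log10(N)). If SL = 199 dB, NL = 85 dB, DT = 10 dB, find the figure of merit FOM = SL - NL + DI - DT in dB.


Step 1: DI = 10*log10(104) = 20.17 dB
Step 2: FOM = SL - NL + DI - DT = 199 - 85 + 20.17 - 10 = 124.17

124.17 dB


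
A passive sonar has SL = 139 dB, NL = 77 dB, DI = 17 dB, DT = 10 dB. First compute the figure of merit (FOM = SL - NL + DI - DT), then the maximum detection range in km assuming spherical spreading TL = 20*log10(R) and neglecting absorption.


Step 1: FOM = SL - NL + DI - DT = 139 - 77 + 17 - 10 = 69 dB
Step 2: at max range FOM = TL = 20*log10(R), so R = 10^(69/20) = 2818.38 m = 2.82 km

2.82 km


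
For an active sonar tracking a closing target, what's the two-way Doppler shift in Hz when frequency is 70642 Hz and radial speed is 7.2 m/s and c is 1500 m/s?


fd = 2*f*v/c = 2 * 70642 * 7.2 / 1500 = 678.16

678.16 Hz


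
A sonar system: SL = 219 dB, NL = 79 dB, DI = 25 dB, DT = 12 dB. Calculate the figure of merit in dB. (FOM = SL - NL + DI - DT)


FOM = SL - NL + DI - DT = 219 - 79 + 25 - 12 = 153

153 dB


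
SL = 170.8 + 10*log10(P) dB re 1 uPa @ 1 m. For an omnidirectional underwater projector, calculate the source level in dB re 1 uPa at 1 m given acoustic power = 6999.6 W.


SL = 170.8 + 10*log10(6999.6) = 170.8 + 38.45 = 209.25

209.25 dB


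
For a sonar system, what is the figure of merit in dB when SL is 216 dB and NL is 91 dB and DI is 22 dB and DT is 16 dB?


FOM = SL - NL + DI - DT = 216 - 91 + 22 - 16 = 131

131 dB


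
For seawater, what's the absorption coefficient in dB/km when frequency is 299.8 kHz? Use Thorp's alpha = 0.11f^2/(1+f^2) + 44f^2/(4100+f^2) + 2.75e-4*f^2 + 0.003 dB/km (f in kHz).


f^2 = 89880.04
alpha = 0.11*89880.04/(1+89880.04) + 44*89880.04/(4100+89880.04) + 2.75e-4*89880.04 + 0.003 = 66.91

66.91 dB/km


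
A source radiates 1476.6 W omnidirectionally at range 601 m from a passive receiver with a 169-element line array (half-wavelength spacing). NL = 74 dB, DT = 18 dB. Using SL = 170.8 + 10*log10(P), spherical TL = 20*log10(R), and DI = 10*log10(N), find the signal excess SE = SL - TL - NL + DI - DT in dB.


Step 1: SL = 170.8 + 10*log10(1476.6) = 202.49 dB
Step 2: TL = 20*log10(601) = 55.58 dB
Step 3: DI = 10*log10(169) = 22.28 dB
Step 4: SE = SL - TL - NL + DI - DT = 202.49 - 55.58 - 74 + 22.28 - 18 = 77.19

77.19 dB


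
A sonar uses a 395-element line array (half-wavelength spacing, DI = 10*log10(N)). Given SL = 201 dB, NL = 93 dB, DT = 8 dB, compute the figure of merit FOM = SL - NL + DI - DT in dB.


Step 1: DI = 10*log10(395) = 25.97 dB
Step 2: FOM = SL - NL + DI - DT = 201 - 93 + 25.97 - 8 = 125.97

125.97 dB


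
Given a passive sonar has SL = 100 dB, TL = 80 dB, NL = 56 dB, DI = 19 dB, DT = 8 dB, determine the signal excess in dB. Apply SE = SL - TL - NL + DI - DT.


-25 dB


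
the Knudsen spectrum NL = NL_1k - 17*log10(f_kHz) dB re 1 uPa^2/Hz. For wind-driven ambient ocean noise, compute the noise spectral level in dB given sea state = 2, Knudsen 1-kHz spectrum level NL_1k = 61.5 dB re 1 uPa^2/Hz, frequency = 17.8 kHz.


40.24 dB


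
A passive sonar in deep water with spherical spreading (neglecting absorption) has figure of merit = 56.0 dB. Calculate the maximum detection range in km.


0.63 km


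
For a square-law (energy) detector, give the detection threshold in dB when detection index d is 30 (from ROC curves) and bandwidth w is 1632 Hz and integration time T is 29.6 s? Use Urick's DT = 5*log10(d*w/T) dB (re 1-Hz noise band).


DT = 5*log10(d*w/T) = 5*log10(30 * 1632 / 29.6) = 5*log10(1654.05) = 16.09

16.09 dB


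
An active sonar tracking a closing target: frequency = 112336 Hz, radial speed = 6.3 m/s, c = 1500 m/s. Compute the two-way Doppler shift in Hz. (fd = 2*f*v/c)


943.62 Hz


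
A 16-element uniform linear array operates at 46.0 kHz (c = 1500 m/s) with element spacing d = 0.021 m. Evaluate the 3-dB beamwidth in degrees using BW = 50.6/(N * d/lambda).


Step 1: lambda = 1500/46000 = 0.03261 m
Step 2: d/lambda = 0.021/0.03261 = 0.644
Step 3: BW = 50.6/(N * d/lambda) = 50.6/(16 * 0.644) = 4.91

4.91 deg


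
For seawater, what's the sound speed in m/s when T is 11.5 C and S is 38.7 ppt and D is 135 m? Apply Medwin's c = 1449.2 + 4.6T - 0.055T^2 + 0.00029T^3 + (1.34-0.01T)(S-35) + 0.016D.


c = 1449.2 + 4.6*11.5 - 0.055*11.5^2 + 0.00029*11.5^3 + (1.34 - 0.01*11.5)*(38.7 - 35) + 0.016*135 = 1501.96

1501.96 m/s


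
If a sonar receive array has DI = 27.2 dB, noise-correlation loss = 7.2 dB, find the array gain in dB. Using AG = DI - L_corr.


20.0 dB


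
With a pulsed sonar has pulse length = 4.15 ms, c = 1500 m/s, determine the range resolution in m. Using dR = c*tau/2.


dR = c*tau/2 = 1500 * 4.15e-3 / 2 = 3.1125

3.1125 m


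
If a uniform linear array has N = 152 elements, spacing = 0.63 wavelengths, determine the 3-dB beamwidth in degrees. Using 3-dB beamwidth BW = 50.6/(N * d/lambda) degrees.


0.53 deg


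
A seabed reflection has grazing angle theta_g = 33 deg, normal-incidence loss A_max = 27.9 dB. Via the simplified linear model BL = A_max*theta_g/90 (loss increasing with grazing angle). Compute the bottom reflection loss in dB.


10.23 dB


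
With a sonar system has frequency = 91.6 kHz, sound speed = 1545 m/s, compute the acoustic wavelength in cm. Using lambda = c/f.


lambda = c/f = 1545 / 91600 = 0.0169 m = 1.69 cm

1.69 cm


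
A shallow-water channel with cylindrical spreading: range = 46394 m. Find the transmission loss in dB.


TL = 10*log10(46394) = 46.66

46.66 dB


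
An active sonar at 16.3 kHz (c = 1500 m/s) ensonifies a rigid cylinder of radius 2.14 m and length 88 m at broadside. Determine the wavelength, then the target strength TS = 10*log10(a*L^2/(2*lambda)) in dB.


Step 1: lambda = c/f = 1500/16300 = 0.09202 m
Step 2: TS = 10*log10(a*L^2/(2*lambda)) = 10*log10(2.14*88^2/(2*0.09202)) = 49.54

49.54 dB


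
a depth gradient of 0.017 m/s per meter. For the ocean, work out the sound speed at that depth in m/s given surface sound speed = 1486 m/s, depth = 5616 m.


1581.472 m/s


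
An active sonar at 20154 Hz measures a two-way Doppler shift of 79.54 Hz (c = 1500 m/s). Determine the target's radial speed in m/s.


From fd = 2*f*v/c, v = c*fd/(2*f) = 1500 * 79.54 / (2*20154) = 2.96

2.96 m/s


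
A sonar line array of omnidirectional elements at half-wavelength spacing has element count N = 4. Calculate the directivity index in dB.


DI = 10*log10(4) = 6.02

6.02 dB


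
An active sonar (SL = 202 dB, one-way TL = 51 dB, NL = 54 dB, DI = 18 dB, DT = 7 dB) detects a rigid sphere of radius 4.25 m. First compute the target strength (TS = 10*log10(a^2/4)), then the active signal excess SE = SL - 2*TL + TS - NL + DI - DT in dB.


Step 1: TS = 10*log10(4.25^2/4) = 6.55 dB
Step 2: SE = SL - 2*TL + TS - NL + DI - DT = 202 - 2*51 + (6.55) - 54 + 18 - 7 = 63.55

63.55 dB


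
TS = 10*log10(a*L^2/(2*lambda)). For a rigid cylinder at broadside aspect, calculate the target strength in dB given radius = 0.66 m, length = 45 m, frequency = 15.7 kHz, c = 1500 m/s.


lambda = 1500/15700 = 0.09554 m
TS = 10*log10(0.66*45^2/(2*0.09554)) = 38.45

38.45 dB


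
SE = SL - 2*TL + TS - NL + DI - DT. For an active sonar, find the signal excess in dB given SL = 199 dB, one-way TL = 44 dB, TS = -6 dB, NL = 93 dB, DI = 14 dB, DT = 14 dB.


SE = SL - 2*TL + TS - NL + DI - DT = 199 - 2*44 + (-6) - 93 + 14 - 14 = 12

12 dB


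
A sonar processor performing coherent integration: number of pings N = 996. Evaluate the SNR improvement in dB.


29.98 dB


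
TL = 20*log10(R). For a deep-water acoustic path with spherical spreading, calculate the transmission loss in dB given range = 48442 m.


TL = 20*log10(48442) = 93.7

93.7 dB


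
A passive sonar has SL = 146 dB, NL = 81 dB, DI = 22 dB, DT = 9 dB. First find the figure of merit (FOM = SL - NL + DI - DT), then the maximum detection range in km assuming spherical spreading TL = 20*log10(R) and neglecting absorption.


Step 1: FOM = SL - NL + DI - DT = 146 - 81 + 22 - 9 = 78 dB
Step 2: at max range FOM = TL = 20*log10(R), so R = 10^(78/20) = 7943.28 m = 7.94 km

7.94 km


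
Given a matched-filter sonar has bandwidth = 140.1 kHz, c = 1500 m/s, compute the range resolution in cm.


0.54 cm


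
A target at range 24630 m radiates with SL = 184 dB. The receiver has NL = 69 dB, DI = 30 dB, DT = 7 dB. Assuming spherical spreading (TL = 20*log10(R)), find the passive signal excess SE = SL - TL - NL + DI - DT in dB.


50.17 dB


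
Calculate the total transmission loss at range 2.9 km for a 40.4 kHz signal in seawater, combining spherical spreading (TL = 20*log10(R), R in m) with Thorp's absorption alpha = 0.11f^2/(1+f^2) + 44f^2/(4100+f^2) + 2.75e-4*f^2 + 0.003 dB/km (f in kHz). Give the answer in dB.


Step 1 (Thorp): alpha = 0.11*1632.16/(1+1632.16) + 44*1632.16/(4100+1632.16) + 2.75e-4*1632.16 + 0.003 = 13.0902 dB/km
Step 2: TL_spread = 20*log10(2900) = 69.25 dB
Step 3: TL_abs = alpha*R = 13.0902 * 2.9 = 37.96 dB
Step 4: TL_total = 69.25 + 37.96 = 107.21

107.21 dB


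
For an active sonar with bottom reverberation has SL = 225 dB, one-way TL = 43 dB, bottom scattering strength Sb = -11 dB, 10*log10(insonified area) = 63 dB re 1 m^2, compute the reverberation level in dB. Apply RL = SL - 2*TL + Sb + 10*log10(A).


RL = SL - 2*TL + Sb + 10*log10(A) = 225 - 2*43 + (-11) + 63 = 191

191 dB


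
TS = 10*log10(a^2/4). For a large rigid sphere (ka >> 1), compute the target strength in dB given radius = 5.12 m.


8.16 dB


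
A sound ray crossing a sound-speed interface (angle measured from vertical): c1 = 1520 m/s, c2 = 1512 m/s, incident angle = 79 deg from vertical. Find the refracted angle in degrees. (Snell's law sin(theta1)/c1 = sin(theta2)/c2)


sin(theta2) = (c2/c1)*sin(theta1) = (1512/1520)*sin(79 deg) = 0.97646
theta2 = arcsin(0.97646) = 77.54

77.54 deg


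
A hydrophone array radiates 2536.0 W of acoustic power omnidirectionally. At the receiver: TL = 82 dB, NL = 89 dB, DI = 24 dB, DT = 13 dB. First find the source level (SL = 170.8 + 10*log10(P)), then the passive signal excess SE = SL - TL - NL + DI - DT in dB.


Step 1: SL = 170.8 + 10*log10(2536.0) = 204.84 dB
Step 2: SE = SL - TL - NL + DI - DT = 204.84 - 82 - 89 + 24 - 13 = 44.84

44.84 dB


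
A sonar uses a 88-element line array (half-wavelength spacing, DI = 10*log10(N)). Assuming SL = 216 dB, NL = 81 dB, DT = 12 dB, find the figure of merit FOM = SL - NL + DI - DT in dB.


Step 1: DI = 10*log10(88) = 19.44 dB
Step 2: FOM = SL - NL + DI - DT = 216 - 81 + 19.44 - 12 = 142.44

142.44 dB


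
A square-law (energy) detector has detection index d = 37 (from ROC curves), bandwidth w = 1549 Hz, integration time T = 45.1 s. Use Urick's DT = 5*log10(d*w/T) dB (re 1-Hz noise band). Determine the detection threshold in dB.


15.52 dB


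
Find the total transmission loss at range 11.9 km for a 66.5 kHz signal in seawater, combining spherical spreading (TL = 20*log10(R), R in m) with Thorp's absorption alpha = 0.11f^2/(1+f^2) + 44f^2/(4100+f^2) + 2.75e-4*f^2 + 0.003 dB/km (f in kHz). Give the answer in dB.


Step 1 (Thorp): alpha = 0.11*4422.25/(1+4422.25) + 44*4422.25/(4100+4422.25) + 2.75e-4*4422.25 + 0.003 = 24.161 dB/km
Step 2: TL_spread = 20*log10(11900) = 81.51 dB
Step 3: TL_abs = alpha*R = 24.161 * 11.9 = 287.52 dB
Step 4: TL_total = 81.51 + 287.52 = 369.03

369.03 dB


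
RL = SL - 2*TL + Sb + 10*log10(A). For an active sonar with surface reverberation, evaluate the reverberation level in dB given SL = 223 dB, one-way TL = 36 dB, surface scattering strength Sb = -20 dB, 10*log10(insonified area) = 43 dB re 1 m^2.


RL = SL - 2*TL + Sb + 10*log10(A) = 223 - 2*36 + (-20) + 43 = 174

174 dB


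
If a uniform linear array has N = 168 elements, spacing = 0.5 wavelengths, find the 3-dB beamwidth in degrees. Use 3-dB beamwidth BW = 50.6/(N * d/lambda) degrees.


BW = 50.6 / (168 * 0.5) = 50.6 / 84.0 = 0.6

0.6 deg


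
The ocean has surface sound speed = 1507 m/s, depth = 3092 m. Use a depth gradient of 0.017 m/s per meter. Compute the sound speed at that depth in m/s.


1559.564 m/s


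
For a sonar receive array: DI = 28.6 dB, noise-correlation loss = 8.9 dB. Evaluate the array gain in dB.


AG = DI - L_corr = 28.6 - 8.9 = 19.7

19.7 dB


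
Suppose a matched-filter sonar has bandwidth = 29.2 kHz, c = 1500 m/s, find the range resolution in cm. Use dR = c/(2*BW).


2.57 cm


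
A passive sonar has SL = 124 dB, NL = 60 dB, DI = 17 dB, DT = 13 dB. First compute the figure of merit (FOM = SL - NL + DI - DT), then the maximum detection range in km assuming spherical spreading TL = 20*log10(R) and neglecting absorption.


Step 1: FOM = SL - NL + DI - DT = 124 - 60 + 17 - 13 = 68 dB
Step 2: at max range FOM = TL = 20*log10(R), so R = 10^(68/20) = 2511.89 m = 2.51 km

2.51 km


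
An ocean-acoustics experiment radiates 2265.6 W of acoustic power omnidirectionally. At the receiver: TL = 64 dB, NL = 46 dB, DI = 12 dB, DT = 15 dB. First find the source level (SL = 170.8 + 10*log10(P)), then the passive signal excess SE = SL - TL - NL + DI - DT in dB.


Step 1: SL = 170.8 + 10*log10(2265.6) = 204.35 dB
Step 2: SE = SL - TL - NL + DI - DT = 204.35 - 64 - 46 + 12 - 15 = 91.35

91.35 dB


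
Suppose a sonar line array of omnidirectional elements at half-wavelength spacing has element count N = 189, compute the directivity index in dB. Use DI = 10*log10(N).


22.76 dB


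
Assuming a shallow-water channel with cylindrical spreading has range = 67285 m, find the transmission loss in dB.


TL = 10*log10(67285) = 48.28

48.28 dB


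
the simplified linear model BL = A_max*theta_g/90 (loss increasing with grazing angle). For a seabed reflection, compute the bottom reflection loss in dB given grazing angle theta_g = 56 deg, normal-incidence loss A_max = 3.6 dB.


BL = A_max * theta_g / 90 = 3.6 * 56 / 90 = 2.24

2.24 dB


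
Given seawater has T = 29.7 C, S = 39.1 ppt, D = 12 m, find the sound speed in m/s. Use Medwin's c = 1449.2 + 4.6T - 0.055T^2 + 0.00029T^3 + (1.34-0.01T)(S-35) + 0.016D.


1549.37 m/s


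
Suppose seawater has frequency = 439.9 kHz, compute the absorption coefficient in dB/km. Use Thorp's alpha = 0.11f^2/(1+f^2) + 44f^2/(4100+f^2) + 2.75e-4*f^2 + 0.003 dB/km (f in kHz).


f^2 = 193512.01
alpha = 0.11*193512.01/(1+193512.01) + 44*193512.01/(4100+193512.01) + 2.75e-4*193512.01 + 0.003 = 96.416

96.416 dB/km


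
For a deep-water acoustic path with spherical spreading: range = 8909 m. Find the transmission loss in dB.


TL = 20*log10(8909) = 79.0

79.0 dB


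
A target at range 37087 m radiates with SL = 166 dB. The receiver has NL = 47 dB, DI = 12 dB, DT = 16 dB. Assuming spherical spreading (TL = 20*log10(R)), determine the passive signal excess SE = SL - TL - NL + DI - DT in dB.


Step 1: TL = 20*log10(37087) = 91.38 dB
Step 2: SE = 166 - 91.38 - 47 + 12 - 16 = 23.62

23.62 dB


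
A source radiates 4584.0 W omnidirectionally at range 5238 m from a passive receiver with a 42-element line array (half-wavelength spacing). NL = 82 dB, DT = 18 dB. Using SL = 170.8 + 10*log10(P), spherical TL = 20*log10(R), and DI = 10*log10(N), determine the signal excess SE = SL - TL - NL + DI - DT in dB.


49.26 dB


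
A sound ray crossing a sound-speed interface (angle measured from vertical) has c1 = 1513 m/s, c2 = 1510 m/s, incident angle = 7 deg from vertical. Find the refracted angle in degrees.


sin(theta2) = (c2/c1)*sin(theta1) = (1510/1513)*sin(7 deg) = 0.12163
theta2 = arcsin(0.12163) = 6.99

6.99 deg


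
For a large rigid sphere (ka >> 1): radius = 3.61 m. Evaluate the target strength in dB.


TS = 10*log10(3.61^2 / 4) = 10*log10(3.258025) = 5.13

5.13 dB


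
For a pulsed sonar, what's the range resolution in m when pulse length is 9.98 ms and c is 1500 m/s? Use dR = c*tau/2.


dR = c*tau/2 = 1500 * 9.98e-3 / 2 = 7.485

7.485 m


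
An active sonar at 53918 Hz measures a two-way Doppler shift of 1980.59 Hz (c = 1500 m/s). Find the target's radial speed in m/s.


27.55 m/s


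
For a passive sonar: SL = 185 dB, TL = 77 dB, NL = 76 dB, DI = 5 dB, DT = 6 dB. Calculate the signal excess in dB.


SE = SL - TL - NL + DI - DT = 185 - 77 - 76 + 5 - 6 = 31

31 dB


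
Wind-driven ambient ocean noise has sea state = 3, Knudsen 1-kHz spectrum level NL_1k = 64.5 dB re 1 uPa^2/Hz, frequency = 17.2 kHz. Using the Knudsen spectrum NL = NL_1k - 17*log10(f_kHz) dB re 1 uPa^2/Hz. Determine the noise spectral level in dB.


NL = NL_1k - 17*log10(f_kHz) = 64.5 - 17*log10(17.2) = 64.5 - (21.0) = 43.5

43.5 dB


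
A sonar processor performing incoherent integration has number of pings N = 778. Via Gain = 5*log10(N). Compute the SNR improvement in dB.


14.45 dB


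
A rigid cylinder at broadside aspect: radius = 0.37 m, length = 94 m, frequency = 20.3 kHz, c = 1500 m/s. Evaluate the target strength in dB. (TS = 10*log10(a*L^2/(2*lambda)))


lambda = 1500/20300 = 0.07389 m
TS = 10*log10(0.37*94^2/(2*0.07389)) = 43.45

43.45 dB


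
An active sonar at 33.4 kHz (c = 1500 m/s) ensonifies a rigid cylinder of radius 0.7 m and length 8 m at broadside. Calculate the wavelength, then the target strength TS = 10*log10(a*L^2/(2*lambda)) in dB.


Step 1: lambda = c/f = 1500/33400 = 0.04491 m
Step 2: TS = 10*log10(a*L^2/(2*lambda)) = 10*log10(0.7*8^2/(2*0.04491)) = 26.98

26.98 dB


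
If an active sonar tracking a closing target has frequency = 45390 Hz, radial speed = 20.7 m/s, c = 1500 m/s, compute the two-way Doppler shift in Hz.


fd = 2*f*v/c = 2 * 45390 * 20.7 / 1500 = 1252.76

1252.76 Hz


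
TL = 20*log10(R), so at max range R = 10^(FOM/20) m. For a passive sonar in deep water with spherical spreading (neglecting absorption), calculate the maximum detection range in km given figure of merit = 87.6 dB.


At max range FOM = TL, so 20*log10(R) = 87.6
R = 10^(87.6/20) = 23988.33 m = 23.99 km

23.99 km


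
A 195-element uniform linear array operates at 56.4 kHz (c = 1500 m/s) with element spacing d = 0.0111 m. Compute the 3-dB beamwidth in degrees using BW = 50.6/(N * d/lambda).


Step 1: lambda = 1500/56400 = 0.0266 m
Step 2: d/lambda = 0.0111/0.0266 = 0.4173
Step 3: BW = 50.6/(N * d/lambda) = 50.6/(195 * 0.4173) = 0.62

0.62 deg


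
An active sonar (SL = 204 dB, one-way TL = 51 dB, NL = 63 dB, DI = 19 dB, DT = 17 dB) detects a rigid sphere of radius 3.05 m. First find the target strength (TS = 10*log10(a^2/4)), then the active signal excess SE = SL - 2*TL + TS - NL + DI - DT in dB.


Step 1: TS = 10*log10(3.05^2/4) = 3.67 dB
Step 2: SE = SL - 2*TL + TS - NL + DI - DT = 204 - 2*51 + (3.67) - 63 + 19 - 17 = 44.67

44.67 dB


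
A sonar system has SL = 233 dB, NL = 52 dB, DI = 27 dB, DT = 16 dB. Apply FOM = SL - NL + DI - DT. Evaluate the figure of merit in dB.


192 dB


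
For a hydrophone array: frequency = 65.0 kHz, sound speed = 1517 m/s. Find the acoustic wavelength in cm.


2.33 cm


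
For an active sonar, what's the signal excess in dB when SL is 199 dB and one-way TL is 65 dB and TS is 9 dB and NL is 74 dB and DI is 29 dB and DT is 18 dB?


SE = SL - 2*TL + TS - NL + DI - DT = 199 - 2*65 + (9) - 74 + 29 - 18 = 15

15 dB


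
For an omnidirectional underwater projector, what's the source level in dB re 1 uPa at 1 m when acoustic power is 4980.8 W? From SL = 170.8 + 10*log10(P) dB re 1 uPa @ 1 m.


207.77 dB


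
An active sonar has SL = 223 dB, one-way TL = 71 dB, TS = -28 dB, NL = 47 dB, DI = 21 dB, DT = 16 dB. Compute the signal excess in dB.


SE = SL - 2*TL + TS - NL + DI - DT = 223 - 2*71 + (-28) - 47 + 21 - 16 = 11

11 dB


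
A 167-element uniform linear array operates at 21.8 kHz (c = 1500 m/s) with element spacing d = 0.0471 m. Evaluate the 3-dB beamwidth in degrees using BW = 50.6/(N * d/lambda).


Step 1: lambda = 1500/21800 = 0.06881 m
Step 2: d/lambda = 0.0471/0.06881 = 0.6845
Step 3: BW = 50.6/(N * d/lambda) = 50.6/(167 * 0.6845) = 0.44

0.44 deg


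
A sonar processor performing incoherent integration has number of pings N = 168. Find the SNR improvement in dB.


Gain = 5*log10(168) = 11.13

11.13 dB


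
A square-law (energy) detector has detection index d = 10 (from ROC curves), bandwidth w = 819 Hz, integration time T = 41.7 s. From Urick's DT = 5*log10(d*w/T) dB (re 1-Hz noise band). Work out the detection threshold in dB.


11.47 dB


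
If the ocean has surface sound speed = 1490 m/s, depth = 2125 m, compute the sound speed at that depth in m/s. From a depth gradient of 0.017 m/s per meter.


1526.125 m/s


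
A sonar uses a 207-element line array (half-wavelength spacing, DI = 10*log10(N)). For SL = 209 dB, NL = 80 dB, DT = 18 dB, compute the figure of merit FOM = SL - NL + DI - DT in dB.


Step 1: DI = 10*log10(207) = 23.16 dB
Step 2: FOM = SL - NL + DI - DT = 209 - 80 + 23.16 - 18 = 134.16

134.16 dB


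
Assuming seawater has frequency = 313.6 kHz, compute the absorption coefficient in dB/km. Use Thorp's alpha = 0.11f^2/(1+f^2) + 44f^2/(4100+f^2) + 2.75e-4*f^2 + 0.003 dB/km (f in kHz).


69.397 dB/km


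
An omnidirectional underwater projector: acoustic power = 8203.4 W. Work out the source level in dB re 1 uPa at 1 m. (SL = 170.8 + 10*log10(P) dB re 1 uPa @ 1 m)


SL = 170.8 + 10*log10(8203.4) = 170.8 + 39.14 = 209.94

209.94 dB


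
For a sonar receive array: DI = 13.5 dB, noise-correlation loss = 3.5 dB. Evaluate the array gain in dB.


AG = DI - L_corr = 13.5 - 3.5 = 10.0

10.0 dB


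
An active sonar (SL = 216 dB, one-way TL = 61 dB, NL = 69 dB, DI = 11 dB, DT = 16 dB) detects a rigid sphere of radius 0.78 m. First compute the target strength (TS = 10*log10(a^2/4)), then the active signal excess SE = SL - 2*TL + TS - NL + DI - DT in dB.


Step 1: TS = 10*log10(0.78^2/4) = -8.18 dB
Step 2: SE = SL - 2*TL + TS - NL + DI - DT = 216 - 2*61 + (-8.18) - 69 + 11 - 16 = 11.82

11.82 dB


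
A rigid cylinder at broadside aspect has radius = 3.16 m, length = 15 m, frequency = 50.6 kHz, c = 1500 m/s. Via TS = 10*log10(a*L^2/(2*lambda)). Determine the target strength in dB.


lambda = 1500/50600 = 0.02964 m
TS = 10*log10(3.16*15^2/(2*0.02964)) = 40.79

40.79 dB


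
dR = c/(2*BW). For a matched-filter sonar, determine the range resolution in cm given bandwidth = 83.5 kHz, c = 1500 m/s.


dR = c/(2*BW) = 1500 / (2 * 83.5e3) = 0.009 m = 0.9 cm

0.9 cm


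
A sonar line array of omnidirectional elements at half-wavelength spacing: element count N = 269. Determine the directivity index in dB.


DI = 10*log10(269) = 24.3

24.3 dB


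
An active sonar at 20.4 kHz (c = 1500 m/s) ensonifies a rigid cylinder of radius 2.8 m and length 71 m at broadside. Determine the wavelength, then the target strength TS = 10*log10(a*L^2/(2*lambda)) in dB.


Step 1: lambda = c/f = 1500/20400 = 0.07353 m
Step 2: TS = 10*log10(a*L^2/(2*lambda)) = 10*log10(2.8*71^2/(2*0.07353)) = 49.82

49.82 dB


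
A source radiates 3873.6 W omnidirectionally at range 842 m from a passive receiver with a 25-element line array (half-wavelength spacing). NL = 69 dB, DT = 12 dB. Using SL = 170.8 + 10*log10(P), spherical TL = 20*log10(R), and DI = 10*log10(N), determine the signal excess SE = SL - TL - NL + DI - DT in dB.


Step 1: SL = 170.8 + 10*log10(3873.6) = 206.68 dB
Step 2: TL = 20*log10(842) = 58.51 dB
Step 3: DI = 10*log10(25) = 13.98 dB
Step 4: SE = SL - TL - NL + DI - DT = 206.68 - 58.51 - 69 + 13.98 - 12 = 81.15

81.15 dB


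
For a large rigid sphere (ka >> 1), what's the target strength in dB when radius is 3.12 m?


3.86 dB


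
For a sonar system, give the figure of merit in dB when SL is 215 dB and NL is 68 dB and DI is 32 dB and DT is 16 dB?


FOM = SL - NL + DI - DT = 215 - 68 + 32 - 16 = 163

163 dB


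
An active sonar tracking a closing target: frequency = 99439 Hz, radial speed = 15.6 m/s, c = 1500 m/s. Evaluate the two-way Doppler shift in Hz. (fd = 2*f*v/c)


fd = 2*f*v/c = 2 * 99439 * 15.6 / 1500 = 2068.33

2068.33 Hz


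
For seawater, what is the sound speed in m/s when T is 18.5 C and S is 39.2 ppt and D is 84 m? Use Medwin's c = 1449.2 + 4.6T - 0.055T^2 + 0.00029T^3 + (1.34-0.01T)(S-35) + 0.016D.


1523.51 m/s


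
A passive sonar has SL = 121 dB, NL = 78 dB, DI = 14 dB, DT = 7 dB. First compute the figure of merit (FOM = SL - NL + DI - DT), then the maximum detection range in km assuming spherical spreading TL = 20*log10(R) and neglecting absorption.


Step 1: FOM = SL - NL + DI - DT = 121 - 78 + 14 - 7 = 50 dB
Step 2: at max range FOM = TL = 20*log10(R), so R = 10^(50/20) = 316.23 m = 0.32 km

0.32 km


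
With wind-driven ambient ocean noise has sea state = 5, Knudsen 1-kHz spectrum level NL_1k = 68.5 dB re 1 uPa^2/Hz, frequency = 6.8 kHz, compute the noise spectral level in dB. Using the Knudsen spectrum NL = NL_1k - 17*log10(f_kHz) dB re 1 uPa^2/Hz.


NL = NL_1k - 17*log10(f_kHz) = 68.5 - 17*log10(6.8) = 68.5 - (14.15) = 54.35

54.35 dB


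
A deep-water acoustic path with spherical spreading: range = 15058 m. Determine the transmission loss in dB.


83.56 dB


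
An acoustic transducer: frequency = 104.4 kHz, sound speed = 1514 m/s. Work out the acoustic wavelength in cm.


1.45 cm


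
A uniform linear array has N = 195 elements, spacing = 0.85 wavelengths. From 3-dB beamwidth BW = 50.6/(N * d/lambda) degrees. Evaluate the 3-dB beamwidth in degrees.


0.31 deg


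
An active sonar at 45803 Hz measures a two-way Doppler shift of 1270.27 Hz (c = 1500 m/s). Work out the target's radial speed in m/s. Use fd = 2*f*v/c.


From fd = 2*f*v/c, v = c*fd/(2*f) = 1500 * 1270.27 / (2*45803) = 20.8

20.8 m/s


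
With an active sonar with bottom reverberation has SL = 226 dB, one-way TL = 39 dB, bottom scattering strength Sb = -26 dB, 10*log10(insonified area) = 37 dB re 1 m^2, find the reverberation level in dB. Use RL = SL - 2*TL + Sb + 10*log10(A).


159 dB


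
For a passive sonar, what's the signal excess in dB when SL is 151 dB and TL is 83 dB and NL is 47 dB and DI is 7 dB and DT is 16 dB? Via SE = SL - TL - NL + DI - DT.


SE = SL - TL - NL + DI - DT = 151 - 83 - 47 + 7 - 16 = 12

12 dB


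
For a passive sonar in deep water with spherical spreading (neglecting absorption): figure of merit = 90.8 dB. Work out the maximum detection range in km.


34.67 km


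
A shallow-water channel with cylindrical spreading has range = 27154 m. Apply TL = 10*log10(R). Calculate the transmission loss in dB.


44.34 dB


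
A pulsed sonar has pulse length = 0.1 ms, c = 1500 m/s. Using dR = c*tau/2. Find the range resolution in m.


0.075 m


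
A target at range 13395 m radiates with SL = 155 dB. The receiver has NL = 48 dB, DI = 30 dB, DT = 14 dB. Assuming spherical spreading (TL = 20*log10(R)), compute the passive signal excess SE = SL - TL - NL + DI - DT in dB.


Step 1: TL = 20*log10(13395) = 82.54 dB
Step 2: SE = 155 - 82.54 - 48 + 30 - 14 = 40.46

40.46 dB


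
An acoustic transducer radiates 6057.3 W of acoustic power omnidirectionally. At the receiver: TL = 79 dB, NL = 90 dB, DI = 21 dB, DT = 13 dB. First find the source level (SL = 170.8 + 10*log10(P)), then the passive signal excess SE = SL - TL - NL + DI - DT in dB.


Step 1: SL = 170.8 + 10*log10(6057.3) = 208.62 dB
Step 2: SE = SL - TL - NL + DI - DT = 208.62 - 79 - 90 + 21 - 13 = 47.62

47.62 dB


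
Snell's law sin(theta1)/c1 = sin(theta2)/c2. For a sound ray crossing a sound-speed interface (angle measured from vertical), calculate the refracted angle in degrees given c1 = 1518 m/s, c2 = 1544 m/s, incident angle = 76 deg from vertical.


sin(theta2) = (c2/c1)*sin(theta1) = (1544/1518)*sin(76 deg) = 0.98691
theta2 = arcsin(0.98691) = 80.72

80.72 deg


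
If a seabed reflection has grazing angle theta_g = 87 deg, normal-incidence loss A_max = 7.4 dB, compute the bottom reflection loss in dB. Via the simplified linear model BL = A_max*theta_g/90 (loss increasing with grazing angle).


7.15 dB


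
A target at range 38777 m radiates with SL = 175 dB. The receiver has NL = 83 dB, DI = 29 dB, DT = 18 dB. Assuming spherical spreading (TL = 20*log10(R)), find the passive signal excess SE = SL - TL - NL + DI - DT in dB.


Step 1: TL = 20*log10(38777) = 91.77 dB
Step 2: SE = 175 - 91.77 - 83 + 29 - 18 = 11.23

11.23 dB


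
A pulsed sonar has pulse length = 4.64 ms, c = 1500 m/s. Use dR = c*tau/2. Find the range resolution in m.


3.48 m


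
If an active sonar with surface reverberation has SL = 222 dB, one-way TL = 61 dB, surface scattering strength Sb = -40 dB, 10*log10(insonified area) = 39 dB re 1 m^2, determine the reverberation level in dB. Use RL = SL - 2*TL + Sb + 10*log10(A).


RL = SL - 2*TL + Sb + 10*log10(A) = 222 - 2*61 + (-40) + 39 = 99

99 dB


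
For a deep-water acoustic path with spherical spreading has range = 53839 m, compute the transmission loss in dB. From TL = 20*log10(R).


TL = 20*log10(53839) = 94.62

94.62 dB


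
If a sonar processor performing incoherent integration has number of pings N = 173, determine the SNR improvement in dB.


Gain = 5*log10(173) = 11.19

11.19 dB


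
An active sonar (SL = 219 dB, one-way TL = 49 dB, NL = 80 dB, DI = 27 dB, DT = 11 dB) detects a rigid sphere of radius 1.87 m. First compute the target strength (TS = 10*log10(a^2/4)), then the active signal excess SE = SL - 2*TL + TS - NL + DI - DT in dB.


Step 1: TS = 10*log10(1.87^2/4) = -0.58 dB
Step 2: SE = SL - 2*TL + TS - NL + DI - DT = 219 - 2*49 + (-0.58) - 80 + 27 - 11 = 56.42

56.42 dB


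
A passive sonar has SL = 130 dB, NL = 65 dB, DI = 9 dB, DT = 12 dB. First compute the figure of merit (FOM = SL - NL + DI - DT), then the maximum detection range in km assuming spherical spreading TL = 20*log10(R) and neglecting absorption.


Step 1: FOM = SL - NL + DI - DT = 130 - 65 + 9 - 12 = 62 dB
Step 2: at max range FOM = TL = 20*log10(R), so R = 10^(62/20) = 1258.93 m = 1.26 km

1.26 km
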